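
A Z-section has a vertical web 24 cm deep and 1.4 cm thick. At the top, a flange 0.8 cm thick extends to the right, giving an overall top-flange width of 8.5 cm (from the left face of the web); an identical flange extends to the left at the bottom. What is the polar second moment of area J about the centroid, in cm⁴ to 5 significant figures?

Break the section into simple shapes (no overlaps), measuring from the bottom-left corner of the bounding box.
Web: 1.4 × 24, A = 33.6 cm², y = 12 cm, Ī = 1612.8 cm⁴.
Top flange (beyond web): 7.1 × 0.8, A = 5.68 cm², y = 23.6 cm, Ī = 0.3029333 cm⁴.
Bottom flange (beyond web): 7.1 × 0.8, A = 5.68 cm², y = 0.4 cm, Ī = 0.3029333 cm⁴.
Centroid: ȳ = ΣA·y / ΣA = 12 cm.
Transfer each piece to the centroidal x-axis using Ī + A·d² with d = y − 12:
  web: d = 0 cm → contributes +1612.8 cm⁴
  top flange (beyond web): d = 11.6 cm → contributes +764.6037 cm⁴
  bottom flange (beyond web): d = -11.6 cm → contributes +764.6037 cm⁴
Total I = 3142.007 cm⁴.
For the y-axis: x̄ = 7.8 cm.
Repeating about the centroidal y-axis gives I_y = 258.3995 cm⁴.
Polar second moment: J = I_x + I_y = 3400.407 cm⁴.

J ≈ 3400.4 cm⁴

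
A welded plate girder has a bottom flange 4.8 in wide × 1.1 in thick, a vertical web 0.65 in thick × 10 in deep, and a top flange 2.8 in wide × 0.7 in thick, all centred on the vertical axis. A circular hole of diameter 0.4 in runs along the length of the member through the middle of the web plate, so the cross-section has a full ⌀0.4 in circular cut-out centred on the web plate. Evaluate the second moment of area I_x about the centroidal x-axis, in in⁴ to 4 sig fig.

I_x ≈ 247.5 in⁴

Split into non-overlapping primitives; take the origin at the lower-left of the bounding box.
Bottom plate: 4.8 × 1.1, A = 5.28 in², y = 0.55 in, Ī = 0.5324 in⁴.
Web plate: 0.65 × 10, A = 6.5 in², y = 6.1 in, Ī = 54.1667 in⁴.
Top plate: 2.8 × 0.7, A = 1.96 in², y = 11.45 in, Ī = 0.0800333 in⁴.
Hole (subtracted): ⌀0.4, A = 0.125664 in², y = 6.1 in, Ī = 0.00125664 in⁴.
Centroid: ȳ = ΣA·y / ΣA = 4.71778 in.
Transfer each piece to the centroidal x-axis using Ī + A·d² with d = y − 4.71778:
  bottom plate: d = -4.16778 in → contributes +92.2481 in⁴
  web plate: d = 1.38222 in → contributes +66.5851 in⁴
  top plate: d = 6.73222 in → contributes +88.9127 in⁴
  hole: d = 1.38222 in → contributes −0.241341 in⁴
Total I = 247.505 in⁴.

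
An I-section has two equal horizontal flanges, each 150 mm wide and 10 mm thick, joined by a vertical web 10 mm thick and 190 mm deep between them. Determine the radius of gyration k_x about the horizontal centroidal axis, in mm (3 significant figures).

k_x ≈ 85.4 mm

Break the section into simple shapes (no overlaps), measuring from the bottom-left corner of the bounding box.
Bottom flange: 150 × 10, A = 1 500 mm², y = 5 mm, Ī = 12 500 mm⁴.
Web: 10 × 190, A = 1 900 mm², y = 105 mm, Ī = 5 715 833 mm⁴.
Top flange: 150 × 10, A = 1 500 mm², y = 205 mm, Ī = 12 500 mm⁴.
By symmetry the centroid is at mid-height, ȳ = 105 mm.
Transfer each piece to the horizontal centroidal axis using Ī + A·d² with d = y − 105:
  bottom flange: d = -100 mm → contributes +15 012 500 mm⁴
  web: d = 0 mm → contributes +5 715 833 mm⁴
  top flange: d = 100 mm → contributes +15 012 500 mm⁴
Total I = 35 740 833 mm⁴.
Radius of gyration: k = √(I/A) = √(35 740 833 / 4 900) = 85.405 mm.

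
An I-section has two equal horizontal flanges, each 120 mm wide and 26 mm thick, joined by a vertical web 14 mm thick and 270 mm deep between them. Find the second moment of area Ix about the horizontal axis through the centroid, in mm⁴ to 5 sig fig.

Split into non-overlapping primitives; take the origin at the lower-left of the bounding box.
Bottom flange: 120 × 26, A = 3 120 mm², y = 13 mm, Ī = 175 760 mm⁴.
Web: 14 × 270, A = 3 780 mm², y = 161 mm, Ī = 22 963 500 mm⁴.
Top flange: 120 × 26, A = 3 120 mm², y = 309 mm, Ī = 175 760 mm⁴.
By symmetry the centroid is at mid-height, ȳ = 161 mm.
Transfer each piece to the horizontal axis through the centroid using Ī + A·d² with d = y − 161:
  bottom flange: d = -148 mm → contributes +68 516 240 mm⁴
  web: d = 0 mm → contributes +22 963 500 mm⁴
  top flange: d = 148 mm → contributes +68 516 240 mm⁴
Total I = 159 995 980 mm⁴.

Ix ≈ 1.6000 × 10⁸ mm⁴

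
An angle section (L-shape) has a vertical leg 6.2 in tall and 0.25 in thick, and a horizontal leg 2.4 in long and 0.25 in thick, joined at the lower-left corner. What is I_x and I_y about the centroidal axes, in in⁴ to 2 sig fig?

I_x ≈ 8.5 in⁴, I_y ≈ 0.79 in⁴

Break the section into simple shapes (no overlaps), measuring from the bottom-left corner of the bounding box.
Vertical leg: 0.25 × 6.2, A = 1.55 in², y = 3.1 in, Ī = 4.965 in⁴.
Horizontal leg (remainder): 2.15 × 0.25, A = 0.5375 in², y = 0.125 in, Ī = 0.002799 in⁴.
Centroid: ȳ = ΣA·y / ΣA = 2.334 in.
Transfer each piece to the centroidal x-axis using Ī + A·d² with d = y − 2.334:
  vertical leg: d = 0.766 in → contributes +5.875 in⁴
  horizontal leg (remainder): d = -2.209 in → contributes +2.626 in⁴
Total I = 8.5 in⁴.
For the y-axis: x̄ = 0.434 in.
Repeating about the centroidal y-axis gives I_y = 0.7898 in⁴.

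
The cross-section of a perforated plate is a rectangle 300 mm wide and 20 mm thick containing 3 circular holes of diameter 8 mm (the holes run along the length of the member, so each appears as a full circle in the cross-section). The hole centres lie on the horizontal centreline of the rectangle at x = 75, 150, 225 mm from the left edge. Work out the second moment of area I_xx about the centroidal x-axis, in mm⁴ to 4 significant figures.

Decompose the section into non-overlapping parts with the origin at the bottom-left of its bounding rectangle.
Plate: 300 × 20, A = 6 000 mm², y = 10 mm, Ī = 200 000 mm⁴.
Hole 1 (subtracted): ⌀8, A = 50.2655 mm², y = 10 mm, Ī = 201.062 mm⁴.
Hole 2 (subtracted): ⌀8, A = 50.2655 mm², y = 10 mm, Ī = 201.062 mm⁴.
Hole 3 (subtracted): ⌀8, A = 50.2655 mm², y = 10 mm, Ī = 201.062 mm⁴.
By symmetry the centroid is at mid-height, ȳ = 10 mm.
All pieces are centred on the centroidal x-axis, so I = ΣĪ (holes subtracted) = 199 397 mm⁴.

I_xx ≈ 1.994 × 10⁵ mm⁴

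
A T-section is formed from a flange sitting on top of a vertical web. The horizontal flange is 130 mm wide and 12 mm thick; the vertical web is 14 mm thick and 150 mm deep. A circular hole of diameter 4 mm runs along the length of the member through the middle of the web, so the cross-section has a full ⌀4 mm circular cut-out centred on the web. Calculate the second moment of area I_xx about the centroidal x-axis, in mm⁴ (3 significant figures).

Treat the section as a set of non-overlapping primitives; coordinates are from the bounding-box lower-left.
Flange: 130 × 12, A = 1 560 mm², y = 156 mm, Ī = 18 720 mm⁴.
Web: 14 × 150, A = 2 100 mm², y = 75 mm, Ī = 3 937 500 mm⁴.
Hole (subtracted): ⌀4, A = 12.566 mm², y = 75 mm, Ī = 12.566 mm⁴.
Centroid: ȳ = ΣA·y / ΣA = 109.64 mm.
Transfer each piece to the centroidal x-axis using Ī + A·d² with d = y − 109.64:
  flange: d = 46.356 mm → contributes +3 371 038 mm⁴
  web: d = -34.644 mm → contributes +6 457 867 mm⁴
  hole: d = -34.644 mm → contributes −15 094 mm⁴
Total I = 9 813 810 mm⁴.

I_xx ≈ 9.81 × 10⁶ mm⁴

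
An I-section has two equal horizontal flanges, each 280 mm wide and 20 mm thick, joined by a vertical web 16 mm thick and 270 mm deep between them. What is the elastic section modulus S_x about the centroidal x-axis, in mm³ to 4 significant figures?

Break the section into simple shapes (no overlaps), measuring from the bottom-left corner of the bounding box.
Bottom flange: 280 × 20, A = 5 600 mm², y = 10 mm, Ī = 186 667 mm⁴.
Web: 16 × 270, A = 4 320 mm², y = 155 mm, Ī = 26 244 000 mm⁴.
Top flange: 280 × 20, A = 5 600 mm², y = 300 mm, Ī = 186 667 mm⁴.
By symmetry the centroid is at mid-height, ȳ = 155 mm.
Transfer each piece to the centroidal x-axis using Ī + A·d² with d = y − 155:
  bottom flange: d = -145 mm → contributes +117 926 667 mm⁴
  web: d = 0 mm → contributes +26 244 000 mm⁴
  top flange: d = 145 mm → contributes +117 926 667 mm⁴
Total I = 262 097 333 mm⁴.
Extreme fibre distance c = 155 mm; S = I/c = 1 690 951 mm³.

S_x ≈ 1.691 × 10⁶ mm³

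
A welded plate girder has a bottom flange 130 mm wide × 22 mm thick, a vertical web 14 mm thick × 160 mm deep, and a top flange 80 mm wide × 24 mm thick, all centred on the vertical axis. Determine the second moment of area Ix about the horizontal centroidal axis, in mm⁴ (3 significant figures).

Ix ≈ 4.39 × 10⁷ mm⁴

Decompose the section into non-overlapping parts with the origin at the bottom-left of its bounding rectangle.
Bottom plate: 130 × 22, A = 2 860 mm², y = 11 mm, Ī = 115 353 mm⁴.
Web plate: 14 × 160, A = 2 240 mm², y = 102 mm, Ī = 4 778 667 mm⁴.
Top plate: 80 × 24, A = 1 920 mm², y = 194 mm, Ī = 92 160 mm⁴.
Centroid: ȳ = ΣA·y / ΣA = 90.088 mm.
Transfer each piece to the horizontal centroidal axis using Ī + A·d² with d = y − 90.088:
  bottom plate: d = -79.088 mm → contributes +18 004 545 mm⁴
  web plate: d = 11.912 mm → contributes +5 096 496 mm⁴
  top plate: d = 103.91 mm → contributes +20 823 624 mm⁴
Total I = 43 924 665 mm⁴.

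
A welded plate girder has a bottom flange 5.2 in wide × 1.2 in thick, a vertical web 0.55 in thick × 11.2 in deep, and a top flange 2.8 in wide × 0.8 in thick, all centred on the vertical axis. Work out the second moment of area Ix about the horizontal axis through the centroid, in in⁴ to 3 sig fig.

Split into non-overlapping primitives; take the origin at the lower-left of the bounding box.
Bottom plate: 5.2 × 1.2, A = 6.24 in², y = 0.6 in, Ī = 0.7488 in⁴.
Web plate: 0.55 × 11.2, A = 6.16 in², y = 6.8 in, Ī = 64.393 in⁴.
Top plate: 2.8 × 0.8, A = 2.24 in², y = 12.8 in, Ī = 0.11947 in⁴.
Centroid: ȳ = ΣA·y / ΣA = 5.0754 in.
Transfer each piece to the horizontal axis through the centroid using Ī + A·d² with d = y − 5.0754:
  bottom plate: d = -4.4754 in → contributes +125.73 in⁴
  web plate: d = 1.7246 in → contributes +82.714 in⁴
  top plate: d = 7.7246 in → contributes +133.78 in⁴
Total I = 342.22 in⁴.

Ix ≈ 342 in⁴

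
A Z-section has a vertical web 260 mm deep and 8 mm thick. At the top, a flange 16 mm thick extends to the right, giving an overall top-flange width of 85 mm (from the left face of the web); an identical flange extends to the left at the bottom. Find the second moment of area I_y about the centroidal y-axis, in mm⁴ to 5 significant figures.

I_y ≈ 5.6791 × 10⁶ mm⁴

Treat the section as a set of non-overlapping primitives; coordinates are from the bounding-box lower-left.
Web: 8 × 260, A = 2 080 mm², x = 81 mm, Ī = 11093.33 mm⁴.
Top flange (beyond web): 77 × 16, A = 1 232 mm², x = 123.5 mm, Ī = 608710.7 mm⁴.
Bottom flange (beyond web): 77 × 16, A = 1 232 mm², x = 38.5 mm, Ī = 608710.7 mm⁴.
Centroid: x̄ = ΣA·x / ΣA = 81 mm.
Transfer each piece to the centroidal y-axis using Ī + A·d² with d = x − 81:
  web: d = 0 mm → contributes +11093.33 mm⁴
  top flange (beyond web): d = 42.5 mm → contributes +2 834 011 mm⁴
  bottom flange (beyond web): d = -42.5 mm → contributes +2 834 011 mm⁴
Total I = 5 679 115 mm⁴.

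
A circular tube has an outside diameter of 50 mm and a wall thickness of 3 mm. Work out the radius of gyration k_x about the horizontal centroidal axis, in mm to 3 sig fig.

k_x ≈ 16.7 mm

Break the section into simple shapes (no overlaps), measuring from the bottom-left corner of the bounding box.
Outer circle: ⌀50, A = 1963.5 mm², y = 25 mm, Ī = 306 796 mm⁴.
Bore (subtracted): ⌀44, A = 1520.5 mm², y = 25 mm, Ī = 183 984 mm⁴.
By symmetry the centroid is at mid-height, ȳ = 25 mm.
All pieces are centred on the horizontal centroidal axis, so I = ΣĪ (holes subtracted) = 122 812 mm⁴.
Radius of gyration: k = √(I/A) = √(122 812 / 442.96) = 16.651 mm.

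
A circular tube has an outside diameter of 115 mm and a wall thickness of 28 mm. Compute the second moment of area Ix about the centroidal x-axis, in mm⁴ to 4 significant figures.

Ix ≈ 7.991 × 10⁶ mm⁴

Break the section into simple shapes (no overlaps), measuring from the bottom-left corner of the bounding box.
Outer circle: ⌀115, A = 10386.9 mm², y = 57.5 mm, Ī = 8 585 414 mm⁴.
Bore (subtracted): ⌀59, A = 2733.97 mm², y = 57.5 mm, Ī = 594 810 mm⁴.
By symmetry the centroid is at mid-height, ȳ = 57.5 mm.
All pieces are centred on the centroidal x-axis, so I = ΣĪ (holes subtracted) = 7 990 605 mm⁴.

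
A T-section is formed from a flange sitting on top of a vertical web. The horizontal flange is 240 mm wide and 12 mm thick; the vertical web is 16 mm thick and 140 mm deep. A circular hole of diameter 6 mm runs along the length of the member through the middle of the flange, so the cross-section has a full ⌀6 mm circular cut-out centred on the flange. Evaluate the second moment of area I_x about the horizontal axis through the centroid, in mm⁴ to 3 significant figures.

Split into non-overlapping primitives; take the origin at the lower-left of the bounding box.
Flange: 240 × 12, A = 2 880 mm², y = 146 mm, Ī = 34 560 mm⁴.
Web: 16 × 140, A = 2 240 mm², y = 70 mm, Ī = 3 658 667 mm⁴.
Hole (subtracted): ⌀6, A = 28.274 mm², y = 146 mm, Ī = 63.617 mm⁴.
Centroid: ȳ = ΣA·y / ΣA = 112.57 mm.
Transfer each piece to the horizontal axis through the centroid using Ī + A·d² with d = y − 112.57:
  flange: d = 33.435 mm → contributes +3 254 040 mm⁴
  web: d = -42.565 mm → contributes +7 717 121 mm⁴
  hole: d = 33.435 mm → contributes −31 671 mm⁴
Total I = 10 939 490 mm⁴.

I_x ≈ 1.09 × 10⁷ mm⁴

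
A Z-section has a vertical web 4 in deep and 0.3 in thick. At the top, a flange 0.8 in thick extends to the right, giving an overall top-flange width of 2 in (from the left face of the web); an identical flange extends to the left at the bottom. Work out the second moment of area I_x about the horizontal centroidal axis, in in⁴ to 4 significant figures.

I_x ≈ 8.708 in⁴

Break the section into simple shapes (no overlaps), measuring from the bottom-left corner of the bounding box.
Web: 0.3 × 4, A = 1.2 in², y = 2 in, Ī = 1.6 in⁴.
Top flange (beyond web): 1.7 × 0.8, A = 1.36 in², y = 3.6 in, Ī = 0.0725333 in⁴.
Bottom flange (beyond web): 1.7 × 0.8, A = 1.36 in², y = 0.4 in, Ī = 0.0725333 in⁴.
Centroid: ȳ = ΣA·y / ΣA = 2 in.
Transfer each piece to the horizontal centroidal axis using Ī + A·d² with d = y − 2:
  web: d = 0 in → contributes +1.6 in⁴
  top flange (beyond web): d = 1.6 in → contributes +3.55413 in⁴
  bottom flange (beyond web): d = -1.6 in → contributes +3.55413 in⁴
Total I = 8.70827 in⁴.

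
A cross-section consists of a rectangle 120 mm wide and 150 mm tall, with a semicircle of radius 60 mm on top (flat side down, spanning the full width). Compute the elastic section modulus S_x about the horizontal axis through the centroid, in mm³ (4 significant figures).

Decompose the section into non-overlapping parts with the origin at the bottom-left of its bounding rectangle.
Rectangular body: 120 × 150, A = 18 000 mm², y = 75 mm, Ī = 33 750 000 mm⁴.
Semicircular cap: semicircle r = 60, A = 5654.87 mm², y = 175.465 mm, Ī = 1 422 450 mm⁴.
Centroid: ȳ = ΣA·y / ΣA = 99.0168 mm.
Transfer each piece to the horizontal axis through the centroid using Ī + A·d² with d = y − 99.0168:
  rectangular body: d = -24.0168 mm → contributes +44 132 550 mm⁴
  semicircular cap: d = 76.448 mm → contributes +34 471 132 mm⁴
Total I = 78 603 682 mm⁴.
Extreme fibre distance c = 110.983 mm; S = I/c = 708 249 mm³.

S_x ≈ 7.082 × 10⁵ mm³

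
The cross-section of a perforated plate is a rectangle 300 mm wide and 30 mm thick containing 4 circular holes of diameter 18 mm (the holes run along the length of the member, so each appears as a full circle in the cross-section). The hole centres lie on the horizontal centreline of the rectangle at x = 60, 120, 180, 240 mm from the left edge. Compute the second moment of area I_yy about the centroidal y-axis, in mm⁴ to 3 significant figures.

I_yy ≈ 6.29 × 10⁷ mm⁴

Decompose the section into non-overlapping parts with the origin at the bottom-left of its bounding rectangle.
Plate: 300 × 30, A = 9 000 mm², x = 150 mm, Ī = 67 500 000 mm⁴.
Hole 1 (subtracted): ⌀18, A = 254.47 mm², x = 60 mm, Ī = 5 153 mm⁴.
Hole 2 (subtracted): ⌀18, A = 254.47 mm², x = 120 mm, Ī = 5 153 mm⁴.
Hole 3 (subtracted): ⌀18, A = 254.47 mm², x = 180 mm, Ī = 5 153 mm⁴.
Hole 4 (subtracted): ⌀18, A = 254.47 mm², x = 240 mm, Ī = 5 153 mm⁴.
By symmetry the centroid is at mid-width, x̄ = 150 mm.
Transfer each piece to the centroidal y-axis using Ī + A·d² with d = x − 150:
  plate: d = 0 mm → contributes +67 500 000 mm⁴
  hole 1: d = -90 mm → contributes −2 066 352 mm⁴
  hole 2: d = -30 mm → contributes −234 175 mm⁴
  hole 3: d = 30 mm → contributes −234 175 mm⁴
  hole 4: d = 90 mm → contributes −2 066 352 mm⁴
Total I = 62 898 946 mm⁴.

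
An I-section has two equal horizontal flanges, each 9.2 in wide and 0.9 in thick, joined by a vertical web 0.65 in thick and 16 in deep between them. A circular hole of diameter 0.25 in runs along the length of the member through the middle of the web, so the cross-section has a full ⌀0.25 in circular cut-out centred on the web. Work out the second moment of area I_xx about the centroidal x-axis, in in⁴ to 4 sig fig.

Decompose the section into non-overlapping parts with the origin at the bottom-left of its bounding rectangle.
Bottom flange: 9.2 × 0.9, A = 8.28 in², y = 0.45 in, Ī = 0.5589 in⁴.
Web: 0.65 × 16, A = 10.4 in², y = 8.9 in, Ī = 221.867 in⁴.
Top flange: 9.2 × 0.9, A = 8.28 in², y = 17.35 in, Ī = 0.5589 in⁴.
Hole (subtracted): ⌀0.25, A = 0.0490874 in², y = 8.9 in, Ī = 0.000191748 in⁴.
By symmetry the centroid is at mid-height, ȳ = 8.9 in.
Transfer each piece to the centroidal x-axis using Ī + A·d² with d = y − 8.9:
  bottom flange: d = -8.45 in → contributes +591.772 in⁴
  web: d = 0 in → contributes +221.867 in⁴
  top flange: d = 8.45 in → contributes +591.772 in⁴
  hole: d = 0 in → contributes −0.000191748 in⁴
Total I = 1405.41 in⁴.

I_xx ≈ 1405 in⁴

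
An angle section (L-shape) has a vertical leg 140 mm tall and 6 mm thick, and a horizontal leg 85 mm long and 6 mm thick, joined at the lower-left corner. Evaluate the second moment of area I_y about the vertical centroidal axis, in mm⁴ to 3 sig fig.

Break the section into simple shapes (no overlaps), measuring from the bottom-left corner of the bounding box.
Vertical leg: 6 × 140, A = 840 mm², x = 3 mm, Ī = 2 520 mm⁴.
Horizontal leg (remainder): 79 × 6, A = 474 mm², x = 45.5 mm, Ī = 246 520 mm⁴.
Centroid: x̄ = ΣA·x / ΣA = 18.331 mm.
Transfer each piece to the vertical centroidal axis using Ī + A·d² with d = x − 18.331:
  vertical leg: d = -15.331 mm → contributes +199 955 mm⁴
  horizontal leg (remainder): d = 27.169 mm → contributes +596 403 mm⁴
Total I = 796 358 mm⁴.

I_y ≈ 7.96 × 10⁵ mm⁴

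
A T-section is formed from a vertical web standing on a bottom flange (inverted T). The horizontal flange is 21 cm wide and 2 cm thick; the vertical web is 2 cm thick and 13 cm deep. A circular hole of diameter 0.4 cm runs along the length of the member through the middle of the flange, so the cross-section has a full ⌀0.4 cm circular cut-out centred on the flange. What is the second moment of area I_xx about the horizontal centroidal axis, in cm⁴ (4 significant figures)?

Decompose the section into non-overlapping parts with the origin at the bottom-left of its bounding rectangle.
Flange: 21 × 2, A = 42 cm², y = 1 cm, Ī = 14 cm⁴.
Web: 2 × 13, A = 26 cm², y = 8.5 cm, Ī = 366.167 cm⁴.
Hole (subtracted): ⌀0.4, A = 0.125664 cm², y = 1 cm, Ī = 0.00125664 cm⁴.
Centroid: ȳ = ΣA·y / ΣA = 3.87296 cm.
Transfer each piece to the horizontal centroidal axis using Ī + A·d² with d = y − 3.87296:
  flange: d = -2.87296 cm → contributes +360.663 cm⁴
  web: d = 4.62704 cm → contributes +922.815 cm⁴
  hole: d = -2.87296 cm → contributes −1.03847 cm⁴
Total I = 1282.44 cm⁴.

I_xx ≈ 1282 cm⁴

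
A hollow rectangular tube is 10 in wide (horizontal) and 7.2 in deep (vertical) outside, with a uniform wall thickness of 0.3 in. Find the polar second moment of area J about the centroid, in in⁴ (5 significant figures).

J ≈ 229.01 in⁴

Decompose the section into non-overlapping parts with the origin at the bottom-left of its bounding rectangle.
Outer rectangle: 10 × 7.2, A = 72 in², y = 3.6 in, Ī = 311.04 in⁴.
Inner void (subtracted): 9.4 × 6.6, A = 62.04 in², y = 3.6 in, Ī = 225.2052 in⁴.
By symmetry the centroid is at mid-height, ȳ = 3.6 in.
All pieces are centred on the centroidal x-axis, so I = ΣĪ (holes subtracted) = 85.8348 in⁴.
Repeating about the centroidal y-axis gives I_y = 143.1788 in⁴.
Polar second moment: J = I_x + I_y = 229.0136 in⁴.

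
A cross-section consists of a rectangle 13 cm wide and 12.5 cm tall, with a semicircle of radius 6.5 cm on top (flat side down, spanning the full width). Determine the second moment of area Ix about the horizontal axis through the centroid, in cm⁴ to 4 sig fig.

Break the section into simple shapes (no overlaps), measuring from the bottom-left corner of the bounding box.
Rectangular body: 13 × 12.5, A = 162.5 cm², y = 6.25 cm, Ī = 2115.89 cm⁴.
Semicircular cap: semicircle r = 6.5, A = 66.3661 cm², y = 15.2587 cm, Ī = 195.923 cm⁴.
Centroid: ȳ = ΣA·y / ΣA = 8.86232 cm.
Transfer each piece to the horizontal axis through the centroid using Ī + A·d² with d = y − 8.86232:
  rectangular body: d = -2.61232 cm → contributes +3224.82 cm⁴
  semicircular cap: d = 6.39637 cm → contributes +2911.19 cm⁴
Total I = 6136.01 cm⁴.

Ix ≈ 6136 cm⁴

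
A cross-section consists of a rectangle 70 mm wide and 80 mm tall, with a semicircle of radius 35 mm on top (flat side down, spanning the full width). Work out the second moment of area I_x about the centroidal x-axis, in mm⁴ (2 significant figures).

I_x ≈ 7.5 × 10⁶ mm⁴

Split into non-overlapping primitives; take the origin at the lower-left of the bounding box.
Rectangular body: 70 × 80, A = 5 600 mm², y = 40 mm, Ī = 2 986 667 mm⁴.
Semicircular cap: semicircle r = 35, A = 1 924 mm², y = 94.85 mm, Ī = 164 704 mm⁴.
Centroid: ȳ = ΣA·y / ΣA = 54.03 mm.
Transfer each piece to the centroidal x-axis using Ī + A·d² with d = y − 54.03:
  rectangular body: d = -14.03 mm → contributes +4 088 714 mm⁴
  semicircular cap: d = 40.83 mm → contributes +3 371 950 mm⁴
Total I = 7 460 664 mm⁴.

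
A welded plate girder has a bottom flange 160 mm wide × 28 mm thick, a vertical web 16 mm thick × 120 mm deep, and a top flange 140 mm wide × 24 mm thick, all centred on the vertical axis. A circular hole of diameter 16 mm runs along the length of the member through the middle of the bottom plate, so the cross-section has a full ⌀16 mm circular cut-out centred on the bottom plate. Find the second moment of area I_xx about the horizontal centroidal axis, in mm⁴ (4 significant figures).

I_xx ≈ 4.302 × 10⁷ mm⁴

Treat the section as a set of non-overlapping primitives; coordinates are from the bounding-box lower-left.
Bottom plate: 160 × 28, A = 4 480 mm², y = 14 mm, Ī = 292 693 mm⁴.
Web plate: 16 × 120, A = 1 920 mm², y = 88 mm, Ī = 2 304 000 mm⁴.
Top plate: 140 × 24, A = 3 360 mm², y = 160 mm, Ī = 161 280 mm⁴.
Hole (subtracted): ⌀16, A = 201.062 mm², y = 14 mm, Ī = 3216.99 mm⁴.
Centroid: ȳ = ΣA·y / ΣA = 80.1831 mm.
Transfer each piece to the horizontal centroidal axis using Ī + A·d² with d = y − 80.1831:
  bottom plate: d = -66.1831 mm → contributes +19 915 992 mm⁴
  web plate: d = 7.81692 mm → contributes +2 421 320 mm⁴
  top plate: d = 79.8169 mm → contributes +21 566 967 mm⁴
  hole: d = -66.1831 mm → contributes −883 909 mm⁴
Total I = 43 020 370 mm⁴.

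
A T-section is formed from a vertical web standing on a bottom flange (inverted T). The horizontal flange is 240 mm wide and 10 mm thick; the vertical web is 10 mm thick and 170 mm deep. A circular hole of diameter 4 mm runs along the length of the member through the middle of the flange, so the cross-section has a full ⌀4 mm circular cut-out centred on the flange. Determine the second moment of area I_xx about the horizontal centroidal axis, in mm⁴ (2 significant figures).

I_xx ≈ 1.2 × 10⁷ mm⁴

Break the section into simple shapes (no overlaps), measuring from the bottom-left corner of the bounding box.
Flange: 240 × 10, A = 2 400 mm², y = 5 mm, Ī = 20 000 mm⁴.
Web: 10 × 170, A = 1 700 mm², y = 95 mm, Ī = 4 094 167 mm⁴.
Hole (subtracted): ⌀4, A = 12.57 mm², y = 5 mm, Ī = 12.57 mm⁴.
Centroid: ȳ = ΣA·y / ΣA = 42.43 mm.
Transfer each piece to the horizontal centroidal axis using Ī + A·d² with d = y − 42.43:
  flange: d = -37.43 mm → contributes +3 382 735 mm⁴
  web: d = 52.57 mm → contributes +8 791 973 mm⁴
  hole: d = -37.43 mm → contributes −17 620 mm⁴
Total I = 12 157 089 mm⁴.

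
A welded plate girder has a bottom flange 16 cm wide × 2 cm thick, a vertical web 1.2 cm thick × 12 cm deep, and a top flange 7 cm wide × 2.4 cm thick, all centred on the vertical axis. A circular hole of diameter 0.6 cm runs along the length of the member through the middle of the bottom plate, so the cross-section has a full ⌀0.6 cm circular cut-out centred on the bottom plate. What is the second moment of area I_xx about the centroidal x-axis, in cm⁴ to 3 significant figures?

Treat the section as a set of non-overlapping primitives; coordinates are from the bounding-box lower-left.
Bottom plate: 16 × 2, A = 32 cm², y = 1 cm, Ī = 10.667 cm⁴.
Web plate: 1.2 × 12, A = 14.4 cm², y = 8 cm, Ī = 172.8 cm⁴.
Top plate: 7 × 2.4, A = 16.8 cm², y = 15.2 cm, Ī = 8.064 cm⁴.
Hole (subtracted): ⌀0.6, A = 0.28274 cm², y = 1 cm, Ī = 0.0063617 cm⁴.
Centroid: ȳ = ΣA·y / ΣA = 6.3938 cm.
Transfer each piece to the centroidal x-axis using Ī + A·d² with d = y − 6.3938:
  bottom plate: d = -5.3938 cm → contributes +941.63 cm⁴
  web plate: d = 1.6062 cm → contributes +209.95 cm⁴
  top plate: d = 8.8062 cm → contributes +1310.9 cm⁴
  hole: d = -5.3938 cm → contributes −8.2321 cm⁴
Total I = 2454.3 cm⁴.

I_xx ≈ 2450 cm⁴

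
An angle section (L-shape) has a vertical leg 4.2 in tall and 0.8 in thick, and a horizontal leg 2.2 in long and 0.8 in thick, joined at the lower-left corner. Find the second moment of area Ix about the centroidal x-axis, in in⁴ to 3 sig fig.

Ix ≈ 7.43 in⁴

Break the section into simple shapes (no overlaps), measuring from the bottom-left corner of the bounding box.
Vertical leg: 0.8 × 4.2, A = 3.36 in², y = 2.1 in, Ī = 4.9392 in⁴.
Horizontal leg (remainder): 1.4 × 0.8, A = 1.12 in², y = 0.4 in, Ī = 0.059733 in⁴.
Centroid: ȳ = ΣA·y / ΣA = 1.675 in.
Transfer each piece to the centroidal x-axis using Ī + A·d² with d = y − 1.675:
  vertical leg: d = 0.425 in → contributes +5.5461 in⁴
  horizontal leg (remainder): d = -1.275 in → contributes +1.8804 in⁴
Total I = 7.4265 in⁴.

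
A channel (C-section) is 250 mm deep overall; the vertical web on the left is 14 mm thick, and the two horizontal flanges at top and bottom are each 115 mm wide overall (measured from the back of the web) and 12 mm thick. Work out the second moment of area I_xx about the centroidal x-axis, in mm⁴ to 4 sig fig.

Split into non-overlapping primitives; take the origin at the lower-left of the bounding box.
Web: 14 × 250, A = 3 500 mm², y = 125 mm, Ī = 18 229 167 mm⁴.
Top flange (beyond web): 101 × 12, A = 1 212 mm², y = 244 mm, Ī = 14 544 mm⁴.
Bottom flange (beyond web): 101 × 12, A = 1 212 mm², y = 6 mm, Ī = 14 544 mm⁴.
By symmetry the centroid is at mid-height, ȳ = 125 mm.
Transfer each piece to the centroidal x-axis using Ī + A·d² with d = y − 125:
  web: d = 0 mm → contributes +18 229 167 mm⁴
  top flange (beyond web): d = 119 mm → contributes +17 177 676 mm⁴
  bottom flange (beyond web): d = -119 mm → contributes +17 177 676 mm⁴
Total I = 52 584 519 mm⁴.

I_xx ≈ 5.258 × 10⁷ mm⁴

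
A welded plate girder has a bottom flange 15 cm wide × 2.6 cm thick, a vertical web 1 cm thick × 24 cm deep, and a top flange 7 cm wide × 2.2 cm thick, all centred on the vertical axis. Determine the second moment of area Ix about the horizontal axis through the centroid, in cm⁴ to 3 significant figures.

Break the section into simple shapes (no overlaps), measuring from the bottom-left corner of the bounding box.
Bottom plate: 15 × 2.6, A = 39 cm², y = 1.3 cm, Ī = 21.97 cm⁴.
Web plate: 1 × 24, A = 24 cm², y = 14.6 cm, Ī = 1 152 cm⁴.
Top plate: 7 × 2.2, A = 15.4 cm², y = 27.7 cm, Ī = 6.2113 cm⁴.
Centroid: ȳ = ΣA·y / ΣA = 10.557 cm.
Transfer each piece to the horizontal axis through the centroid using Ī + A·d² with d = y − 10.557:
  bottom plate: d = -9.2571 cm → contributes +3364.1 cm⁴
  web plate: d = 4.0429 cm → contributes +1544.3 cm⁴
  top plate: d = 17.143 cm → contributes +4531.9 cm⁴
Total I = 9440.3 cm⁴.

Ix ≈ 9440 cm⁴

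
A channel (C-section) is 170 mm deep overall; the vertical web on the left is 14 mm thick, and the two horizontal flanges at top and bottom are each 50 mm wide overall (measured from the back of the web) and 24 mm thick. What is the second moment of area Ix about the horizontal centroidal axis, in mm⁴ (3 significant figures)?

Break the section into simple shapes (no overlaps), measuring from the bottom-left corner of the bounding box.
Web: 14 × 170, A = 2 380 mm², y = 85 mm, Ī = 5 731 833 mm⁴.
Top flange (beyond web): 36 × 24, A = 864 mm², y = 158 mm, Ī = 41 472 mm⁴.
Bottom flange (beyond web): 36 × 24, A = 864 mm², y = 12 mm, Ī = 41 472 mm⁴.
By symmetry the centroid is at mid-height, ȳ = 85 mm.
Transfer each piece to the horizontal centroidal axis using Ī + A·d² with d = y − 85:
  web: d = 0 mm → contributes +5 731 833 mm⁴
  top flange (beyond web): d = 73 mm → contributes +4 645 728 mm⁴
  bottom flange (beyond web): d = -73 mm → contributes +4 645 728 mm⁴
Total I = 15 023 289 mm⁴.

Ix ≈ 1.50 × 10⁷ mm⁴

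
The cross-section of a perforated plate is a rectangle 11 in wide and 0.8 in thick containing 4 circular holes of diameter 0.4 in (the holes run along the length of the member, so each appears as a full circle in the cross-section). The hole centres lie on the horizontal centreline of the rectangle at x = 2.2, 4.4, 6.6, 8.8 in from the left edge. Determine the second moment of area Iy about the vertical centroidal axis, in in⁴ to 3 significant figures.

Iy ≈ 85.7 in⁴

Split into non-overlapping primitives; take the origin at the lower-left of the bounding box.
Plate: 11 × 0.8, A = 8.8 in², x = 5.5 in, Ī = 88.733 in⁴.
Hole 1 (subtracted): ⌀0.4, A = 0.12566 in², x = 2.2 in, Ī = 0.0012566 in⁴.
Hole 2 (subtracted): ⌀0.4, A = 0.12566 in², x = 4.4 in, Ī = 0.0012566 in⁴.
Hole 3 (subtracted): ⌀0.4, A = 0.12566 in², x = 6.6 in, Ī = 0.0012566 in⁴.
Hole 4 (subtracted): ⌀0.4, A = 0.12566 in², x = 8.8 in, Ī = 0.0012566 in⁴.
By symmetry the centroid is at mid-width, x̄ = 5.5 in.
Transfer each piece to the vertical centroidal axis using Ī + A·d² with d = x − 5.5:
  plate: d = 0 in → contributes +88.733 in⁴
  hole 1: d = -3.3 in → contributes −1.3697 in⁴
  hole 2: d = -1.1 in → contributes −0.15331 in⁴
  hole 3: d = 1.1 in → contributes −0.15331 in⁴
  hole 4: d = 3.3 in → contributes −1.3697 in⁴
Total I = 85.687 in⁴.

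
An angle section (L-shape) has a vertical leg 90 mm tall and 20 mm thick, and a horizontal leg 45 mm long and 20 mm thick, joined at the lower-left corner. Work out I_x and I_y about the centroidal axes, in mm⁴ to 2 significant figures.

I_x ≈ 1.7 × 10⁶ mm⁴, I_y ≈ 2.8 × 10⁵ mm⁴

Treat the section as a set of non-overlapping primitives; coordinates are from the bounding-box lower-left.
Vertical leg: 20 × 90, A = 1 800 mm², y = 45 mm, Ī = 1 215 000 mm⁴.
Horizontal leg (remainder): 25 × 20, A = 500 mm², y = 10 mm, Ī = 16 667 mm⁴.
Centroid: ȳ = ΣA·y / ΣA = 37.39 mm.
Transfer each piece to the centroidal x-axis using Ī + A·d² with d = y − 37.39:
  vertical leg: d = 7.609 mm → contributes +1 319 206 mm⁴
  horizontal leg (remainder): d = -27.39 mm → contributes +391 808 mm⁴
Total I = 1 711 014 mm⁴.
For the y-axis: x̄ = 14.89 mm.
Repeating about the centroidal y-axis gives I_y = 284 139 mm⁴.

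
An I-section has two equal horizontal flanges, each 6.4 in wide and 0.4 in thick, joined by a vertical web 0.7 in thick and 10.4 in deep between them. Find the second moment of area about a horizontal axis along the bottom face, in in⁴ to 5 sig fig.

Treat the section as a set of non-overlapping primitives; coordinates are from the bounding-box lower-left.
Bottom flange: 6.4 × 0.4, A = 2.56 in², y = 0.2 in, Ī = 0.03413333 in⁴.
Web: 0.7 × 10.4, A = 7.28 in², y = 5.6 in, Ī = 65.61707 in⁴.
Top flange: 6.4 × 0.4, A = 2.56 in², y = 11 in, Ī = 0.03413333 in⁴.
Transfer each piece to a horizontal axis along the bottom face using Ī + A·d² with d = y − 0:
  bottom flange: d = 0.2 in → contributes +0.1365333 in⁴
  web: d = 5.6 in → contributes +293.9179 in⁴
  top flange: d = 11 in → contributes +309.7941 in⁴
Total I = 603.8485 in⁴.

I_base ≈ 603.85 in⁴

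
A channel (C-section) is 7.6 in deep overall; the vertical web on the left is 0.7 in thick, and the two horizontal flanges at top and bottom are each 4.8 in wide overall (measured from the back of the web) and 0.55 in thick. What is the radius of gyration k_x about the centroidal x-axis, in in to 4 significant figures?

k_x ≈ 2.884 in

Break the section into simple shapes (no overlaps), measuring from the bottom-left corner of the bounding box.
Web: 0.7 × 7.6, A = 5.32 in², y = 3.8 in, Ī = 25.6069 in⁴.
Top flange (beyond web): 4.1 × 0.55, A = 2.255 in², y = 7.325 in, Ī = 0.0568448 in⁴.
Bottom flange (beyond web): 4.1 × 0.55, A = 2.255 in², y = 0.275 in, Ī = 0.0568448 in⁴.
By symmetry the centroid is at mid-height, ȳ = 3.8 in.
Transfer each piece to the centroidal x-axis using Ī + A·d² with d = y − 3.8:
  web: d = 0 in → contributes +25.6069 in⁴
  top flange (beyond web): d = 3.525 in → contributes +28.0766 in⁴
  bottom flange (beyond web): d = -3.525 in → contributes +28.0766 in⁴
Total I = 81.7602 in⁴.
Radius of gyration: k = √(I/A) = √(81.7602 / 9.83) = 2.88399 in.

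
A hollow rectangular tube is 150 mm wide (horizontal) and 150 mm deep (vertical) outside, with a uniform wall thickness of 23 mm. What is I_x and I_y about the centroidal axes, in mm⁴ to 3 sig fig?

I_x ≈ 3.24 × 10⁷ mm⁴, I_y ≈ 3.24 × 10⁷ mm⁴

Split into non-overlapping primitives; take the origin at the lower-left of the bounding box.
Outer rectangle: 150 × 150, A = 22 500 mm², y = 75 mm, Ī = 42 187 500 mm⁴.
Inner void (subtracted): 104 × 104, A = 10 816 mm², y = 75 mm, Ī = 9 748 821 mm⁴.
By symmetry the centroid is at mid-height, ȳ = 75 mm.
All pieces are centred on the centroidal x-axis, so I = ΣĪ (holes subtracted) = 32 438 679 mm⁴.
Repeating about the centroidal y-axis gives I_y = 32 438 679 mm⁴.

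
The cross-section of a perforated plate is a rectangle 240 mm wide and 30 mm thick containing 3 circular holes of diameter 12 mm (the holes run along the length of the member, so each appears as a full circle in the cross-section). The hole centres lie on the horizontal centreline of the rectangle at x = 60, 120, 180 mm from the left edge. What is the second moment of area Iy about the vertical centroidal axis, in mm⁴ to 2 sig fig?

Iy ≈ 3.4 × 10⁷ mm⁴

Split into non-overlapping primitives; take the origin at the lower-left of the bounding box.
Plate: 240 × 30, A = 7 200 mm², x = 120 mm, Ī = 34 560 000 mm⁴.
Hole 1 (subtracted): ⌀12, A = 113.1 mm², x = 60 mm, Ī = 1 018 mm⁴.
Hole 2 (subtracted): ⌀12, A = 113.1 mm², x = 120 mm, Ī = 1 018 mm⁴.
Hole 3 (subtracted): ⌀12, A = 113.1 mm², x = 180 mm, Ī = 1 018 mm⁴.
By symmetry the centroid is at mid-width, x̄ = 120 mm.
Transfer each piece to the vertical centroidal axis using Ī + A·d² with d = x − 120:
  plate: d = 0 mm → contributes +34 560 000 mm⁴
  hole 1: d = -60 mm → contributes −408 168 mm⁴
  hole 2: d = 0 mm → contributes −1 018 mm⁴
  hole 3: d = 60 mm → contributes −408 168 mm⁴
Total I = 33 742 646 mm⁴.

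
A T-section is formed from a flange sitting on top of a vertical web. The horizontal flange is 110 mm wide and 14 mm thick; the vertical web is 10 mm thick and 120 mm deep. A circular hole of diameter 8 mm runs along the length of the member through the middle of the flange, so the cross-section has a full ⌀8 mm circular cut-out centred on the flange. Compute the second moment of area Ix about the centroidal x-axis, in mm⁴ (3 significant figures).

Split into non-overlapping primitives; take the origin at the lower-left of the bounding box.
Flange: 110 × 14, A = 1 540 mm², y = 127 mm, Ī = 25 153 mm⁴.
Web: 10 × 120, A = 1 200 mm², y = 60 mm, Ī = 1 440 000 mm⁴.
Hole (subtracted): ⌀8, A = 50.265 mm², y = 127 mm, Ī = 201.06 mm⁴.
Centroid: ȳ = ΣA·y / ΣA = 97.109 mm.
Transfer each piece to the centroidal x-axis using Ī + A·d² with d = y − 97.109:
  flange: d = 29.891 mm → contributes +1 401 139 mm⁴
  web: d = -37.109 mm → contributes +3 092 456 mm⁴
  hole: d = 29.891 mm → contributes −45 113 mm⁴
Total I = 4 448 482 mm⁴.

Ix ≈ 4.45 × 10⁶ mm⁴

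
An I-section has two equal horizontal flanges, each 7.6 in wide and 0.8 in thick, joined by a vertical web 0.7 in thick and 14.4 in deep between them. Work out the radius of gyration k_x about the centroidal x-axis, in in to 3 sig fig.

Split into non-overlapping primitives; take the origin at the lower-left of the bounding box.
Bottom flange: 7.6 × 0.8, A = 6.08 in², y = 0.4 in, Ī = 0.32427 in⁴.
Web: 0.7 × 14.4, A = 10.08 in², y = 8 in, Ī = 174.18 in⁴.
Top flange: 7.6 × 0.8, A = 6.08 in², y = 15.6 in, Ī = 0.32427 in⁴.
By symmetry the centroid is at mid-height, ȳ = 8 in.
Transfer each piece to the centroidal x-axis using Ī + A·d² with d = y − 8:
  bottom flange: d = -7.6 in → contributes +351.51 in⁴
  web: d = 0 in → contributes +174.18 in⁴
  top flange: d = 7.6 in → contributes +351.51 in⁴
Total I = 877.19 in⁴.
Radius of gyration: k = √(I/A) = √(877.19 / 22.24) = 6.2803 in.

k_x ≈ 6.28 in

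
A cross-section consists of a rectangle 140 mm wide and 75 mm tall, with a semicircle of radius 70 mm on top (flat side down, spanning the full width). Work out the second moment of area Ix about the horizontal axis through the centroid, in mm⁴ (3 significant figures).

Treat the section as a set of non-overlapping primitives; coordinates are from the bounding-box lower-left.
Rectangular body: 140 × 75, A = 10 500 mm², y = 37.5 mm, Ī = 4 921 875 mm⁴.
Semicircular cap: semicircle r = 70, A = 7696.9 mm², y = 104.71 mm, Ī = 2 635 265 mm⁴.
Centroid: ȳ = ΣA·y / ΣA = 65.928 mm.
Transfer each piece to the horizontal axis through the centroid using Ī + A·d² with d = y − 65.928:
  rectangular body: d = -28.428 mm → contributes +13 407 428 mm⁴
  semicircular cap: d = 38.781 mm → contributes +14 211 131 mm⁴
Total I = 27 618 560 mm⁴.

Ix ≈ 2.76 × 10⁷ mm⁴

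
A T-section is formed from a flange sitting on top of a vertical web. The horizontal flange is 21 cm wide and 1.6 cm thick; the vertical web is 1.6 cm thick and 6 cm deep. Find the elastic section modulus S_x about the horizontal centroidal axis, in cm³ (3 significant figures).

Treat the section as a set of non-overlapping primitives; coordinates are from the bounding-box lower-left.
Flange: 21 × 1.6, A = 33.6 cm², y = 6.8 cm, Ī = 7.168 cm⁴.
Web: 1.6 × 6, A = 9.6 cm², y = 3 cm, Ī = 28.8 cm⁴.
Centroid: ȳ = ΣA·y / ΣA = 5.9556 cm.
Transfer each piece to the horizontal centroidal axis using Ī + A·d² with d = y − 5.9556:
  flange: d = 0.84444 cm → contributes +31.128 cm⁴
  web: d = -2.9556 cm → contributes +112.66 cm⁴
Total I = 143.79 cm⁴.
Extreme fibre distance c = 5.9556 cm; S = I/c = 24.143 cm³.

S_x ≈ 24.1 cm³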